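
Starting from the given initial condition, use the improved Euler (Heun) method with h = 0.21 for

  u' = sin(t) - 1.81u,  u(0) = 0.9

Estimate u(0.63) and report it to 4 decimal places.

Heun: k1 = f(t_n, u_n); k2 = f(t_n + h, u_n + h·k1); u_{n+1} = u_n + (h/2)·(k1 + k2).
t=0.000000, u=0.900000:
  k1 = f(0.000000, 0.900000) = -1.629000
  k2 = f(0.210000, 0.557910) = -0.801357
  u ← 0.900000 + (0.21/2)·(-1.629000 + (-0.801357)) = 0.644812
t=0.210000, u=0.644812:
  k1 = f(0.210000, 0.644812) = -0.958651
  k2 = f(0.420000, 0.443496) = -0.394967
  u ← 0.644812 + (0.21/2)·(-0.958651 + (-0.394967)) = 0.502683
t=0.420000, u=0.502683:
  k1 = f(0.420000, 0.502683) = -0.502095
  k2 = f(0.630000, 0.397243) = -0.129864
  u ← 0.502683 + (0.21/2)·(-0.502095 + (-0.129864)) = 0.436327
u(0.63) ≈ 0.4363

0.4363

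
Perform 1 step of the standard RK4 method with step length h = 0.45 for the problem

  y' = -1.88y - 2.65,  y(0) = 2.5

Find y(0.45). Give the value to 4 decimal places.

RK4: k1 = f(t_n, y_n); k2 = f(t_n + h/2, y_n + (h/2)·k1); k3 = f(t_n + h/2, y_n + (h/2)·k2); k4 = f(t_n + h, y_n + h·k3); y_{n+1} = y_n + (h/6)·(k1 + 2k2 + 2k3 + k4).
t=0.000000, y=2.500000:
  k1 = f(0.000000, 2.500000) = -7.350000
  k2 = f(0.225000, 0.846250) = -4.240950
  k3 = f(0.225000, 1.545786) = -5.556078
  k4 = f(0.450000, -0.000235) = -2.649558
  y ← 2.500000 + (0.45/6)·(k1 + 2k2 + 2k3 + k4) = 0.280479
y(0.45) ≈ 0.2805

0.2805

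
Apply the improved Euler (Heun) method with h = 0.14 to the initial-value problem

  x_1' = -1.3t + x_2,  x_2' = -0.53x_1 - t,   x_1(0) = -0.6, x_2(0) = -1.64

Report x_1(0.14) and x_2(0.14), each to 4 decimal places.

-0.8392, -1.5968

Heun on (x_1,x_2): k1 = f(t_n, state_n); k2 = f(t_n + h, state_n + h·k1); state_{n+1} = state_n + (h/2)·(k1 + k2).
0.000000: (-0.600000, -1.640000)
  k1 = (-1.640000, 0.318000)
  predictor → (-0.829600, -1.595480)
  k2 = (-1.777480, 0.299688)
  → (-0.839224, -1.596762)
(x_1(0.14), x_2(0.14)) ≈ (-0.8392, -1.5968)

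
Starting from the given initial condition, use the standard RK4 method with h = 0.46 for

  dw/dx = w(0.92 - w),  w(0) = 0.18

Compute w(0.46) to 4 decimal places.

RK4: k1 = f(x_n, w_n); k2 = f(x_n + h/2, w_n + (h/2)·k1); k3 = f(x_n + h/2, w_n + (h/2)·k2); k4 = f(x_n + h, w_n + h·k3); w_{n+1} = w_n + (h/6)·(k1 + 2k2 + 2k3 + k4).
x=0.000000, w=0.180000:
  k1 = f(0.000000, 0.180000) = 0.133200
  k2 = f(0.230000, 0.210636) = 0.149418
  k3 = f(0.230000, 0.214366) = 0.151264
  k4 = f(0.460000, 0.249581) = 0.167324
  w ← 0.180000 + (0.46/6)·(k1 + 2k2 + 2k3 + k4) = 0.249145
w(0.46) ≈ 0.2491

0.2491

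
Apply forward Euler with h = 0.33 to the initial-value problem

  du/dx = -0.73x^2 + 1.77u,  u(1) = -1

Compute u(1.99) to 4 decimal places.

Euler: u_{n+1} = u_n + h·f(x_n, u_n).
x=1.000000, u=-1.000000: f=-2.500000 → u ← -1.000000 + 0.33·(-2.500000) = -1.825000
x=1.330000, u=-1.825000: f=-4.521547 → u ← -1.825000 + 0.33·(-4.521547) = -3.317111
x=1.660000, u=-3.317111: f=-7.882874 → u ← -3.317111 + 0.33·(-7.882874) = -5.918459
u(1.99) ≈ -5.9185

-5.9185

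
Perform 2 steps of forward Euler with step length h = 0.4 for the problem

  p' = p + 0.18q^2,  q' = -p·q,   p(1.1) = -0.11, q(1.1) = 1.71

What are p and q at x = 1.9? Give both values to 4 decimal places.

0.3086, 1.7449

Euler on (p,q): p_{n+1} = p_n + h·p', q_{n+1} = q_n + h·q'.
1.100000: (-0.110000, 1.710000); f=(0.416338, 0.188100) → (0.056535, 1.785240)
1.500000: (0.056535, 1.785240); f=(0.630210, -0.100929) → (0.308619, 1.744868)
(p(1.9), q(1.9)) ≈ (0.3086, 1.7449)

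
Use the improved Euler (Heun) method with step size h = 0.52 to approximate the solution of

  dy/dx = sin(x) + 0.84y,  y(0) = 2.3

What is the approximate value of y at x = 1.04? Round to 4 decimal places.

6.0073

Heun: k1 = f(x_n, y_n); k2 = f(x_n + h, y_n + h·k1); y_{n+1} = y_n + (h/2)·(k1 + k2).
x=0.000000, y=2.300000:
  k1 = f(0.000000, 2.300000) = 1.932000
  k2 = f(0.520000, 3.304640) = 3.272778
  y ← 2.300000 + (0.52/2)·(1.932000 + 3.272778) = 3.653242
x=0.520000, y=3.653242:
  k1 = f(0.520000, 3.653242) = 3.565604
  k2 = f(1.040000, 5.507356) = 5.488583
  y ← 3.653242 + (0.52/2)·(3.565604 + 5.488583) = 6.007331
y(1.04) ≈ 6.0073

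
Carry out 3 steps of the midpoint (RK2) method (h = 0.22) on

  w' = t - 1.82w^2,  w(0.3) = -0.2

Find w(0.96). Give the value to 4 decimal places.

0.1980

Midpoint: k1 = f(t_n, w_n); k2 = f(t_n + h/2, w_n + (h/2)·k1); w_{n+1} = w_n + h·k2.
t=0.300000, w=-0.200000:
  k1 = f(0.300000, -0.200000) = 0.227200
  k2 = f(0.410000, -0.175008) = 0.354257
  w ← -0.200000 + 0.22·0.354257 = -0.122063
t=0.520000, w=-0.122063:
  k1 = f(0.520000, -0.122063) = 0.492883
  k2 = f(0.630000, -0.067846) = 0.621622
  w ← -0.122063 + 0.22·0.621622 = 0.014694
t=0.740000, w=0.014694:
  k1 = f(0.740000, 0.014694) = 0.739607
  k2 = f(0.850000, 0.096050) = 0.833209
  w ← 0.014694 + 0.22·0.833209 = 0.198000
w(0.96) ≈ 0.1980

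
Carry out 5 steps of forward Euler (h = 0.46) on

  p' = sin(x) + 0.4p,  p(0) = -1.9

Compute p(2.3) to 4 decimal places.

Euler: p_{n+1} = p_n + h·f(x_n, p_n).
x=0.000000, p=-1.900000: f=-0.760000 → p ← -1.900000 + 0.46·(-0.760000) = -2.249600
x=0.460000, p=-2.249600: f=-0.455892 → p ← -2.249600 + 0.46·(-0.455892) = -2.459310
x=0.920000, p=-2.459310: f=-0.188122 → p ← -2.459310 + 0.46·(-0.188122) = -2.545847
x=1.380000, p=-2.545847: f=-0.036485 → p ← -2.545847 + 0.46·(-0.036485) = -2.562630
x=1.840000, p=-2.562630: f=-0.061069 → p ← -2.562630 + 0.46·(-0.061069) = -2.590721
p(2.3) ≈ -2.5907

-2.5907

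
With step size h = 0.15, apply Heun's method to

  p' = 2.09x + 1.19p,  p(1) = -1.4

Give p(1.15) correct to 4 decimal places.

-1.3072

Heun: k1 = f(x_n, p_n); k2 = f(x_n + h, p_n + h·k1); p_{n+1} = p_n + (h/2)·(k1 + k2).
x=1.000000, p=-1.400000:
  k1 = f(1.000000, -1.400000) = 0.424000
  k2 = f(1.150000, -1.336400) = 0.813184
  p ← -1.400000 + (0.15/2)·(0.424000 + 0.813184) = -1.307211
p(1.15) ≈ -1.3072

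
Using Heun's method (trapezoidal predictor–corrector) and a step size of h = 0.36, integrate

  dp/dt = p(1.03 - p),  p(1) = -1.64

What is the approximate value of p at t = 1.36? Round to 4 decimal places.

Heun: k1 = f(t_n, p_n); k2 = f(t_n + h, p_n + h·k1); p_{n+1} = p_n + (h/2)·(k1 + k2).
t=1.000000, p=-1.640000:
  k1 = f(1.000000, -1.640000) = -4.378800
  k2 = f(1.360000, -3.216368) = -13.657882
  p ← -1.640000 + (0.36/2)·(-4.378800 + (-13.657882)) = -4.886603
p(1.36) ≈ -4.8866

-4.8866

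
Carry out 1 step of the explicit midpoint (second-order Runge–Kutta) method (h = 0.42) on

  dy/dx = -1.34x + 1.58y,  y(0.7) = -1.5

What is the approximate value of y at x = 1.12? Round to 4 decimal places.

Midpoint: k1 = f(x_n, y_n); k2 = f(x_n + h/2, y_n + (h/2)·k1); y_{n+1} = y_n + h·k2.
x=0.700000, y=-1.500000:
  k1 = f(0.700000, -1.500000) = -3.308000
  k2 = f(0.910000, -2.194680) = -4.686994
  y ← -1.500000 + 0.42·(-4.686994) = -3.468538
y(1.12) ≈ -3.4685

-3.4685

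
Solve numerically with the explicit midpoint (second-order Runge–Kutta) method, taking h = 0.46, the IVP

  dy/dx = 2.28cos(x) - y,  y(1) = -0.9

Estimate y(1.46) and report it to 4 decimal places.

Midpoint: k1 = f(x_n, y_n); k2 = f(x_n + h/2, y_n + (h/2)·k1); y_{n+1} = y_n + h·k2.
x=1.000000, y=-0.900000:
  k1 = f(1.000000, -0.900000) = 2.131889
  k2 = f(1.230000, -0.409665) = 1.171727
  y ← -0.900000 + 0.46·1.171727 = -0.361005
y(1.46) ≈ -0.3610

-0.3610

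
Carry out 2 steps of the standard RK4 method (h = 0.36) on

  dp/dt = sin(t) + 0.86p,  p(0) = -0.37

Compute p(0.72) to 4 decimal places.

-0.3777

RK4: k1 = f(t_n, p_n); k2 = f(t_n + h/2, p_n + (h/2)·k1); k3 = f(t_n + h/2, p_n + (h/2)·k2); k4 = f(t_n + h, p_n + h·k3); p_{n+1} = p_n + (h/6)·(k1 + 2k2 + 2k3 + k4).
t=0.000000, p=-0.370000:
  k1 = f(0.000000, -0.370000) = -0.318200
  k2 = f(0.180000, -0.427276) = -0.188428
  k3 = f(0.180000, -0.403917) = -0.168339
  k4 = f(0.360000, -0.430602) = -0.018044
  p ← -0.370000 + (0.36/6)·(k1 + 2k2 + 2k3 + k4) = -0.432987
t=0.360000, p=-0.432987:
  k1 = f(0.360000, -0.432987) = -0.020094
  k2 = f(0.540000, -0.436604) = 0.138657
  k3 = f(0.540000, -0.408028) = 0.163232
  k4 = f(0.720000, -0.374223) = 0.337553
  p ← -0.432987 + (0.36/6)·(k1 + 2k2 + 2k3 + k4) = -0.377713
p(0.72) ≈ -0.3777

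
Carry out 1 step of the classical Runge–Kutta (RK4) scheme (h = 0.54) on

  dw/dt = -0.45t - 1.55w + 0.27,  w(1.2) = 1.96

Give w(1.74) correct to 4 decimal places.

RK4: k1 = f(t_n, w_n); k2 = f(t_n + h/2, w_n + (h/2)·k1); k3 = f(t_n + h/2, w_n + (h/2)·k2); k4 = f(t_n + h, w_n + h·k3); w_{n+1} = w_n + (h/6)·(k1 + 2k2 + 2k3 + k4).
t=1.200000, w=1.960000:
  k1 = f(1.200000, 1.960000) = -3.308000
  k2 = f(1.470000, 1.066840) = -2.045102
  k3 = f(1.470000, 1.407822) = -2.573625
  k4 = f(1.740000, 0.570243) = -1.396876
  w ← 1.960000 + (0.54/6)·(k1 + 2k2 + 2k3 + k4) = 0.705190
w(1.74) ≈ 0.7052

0.7052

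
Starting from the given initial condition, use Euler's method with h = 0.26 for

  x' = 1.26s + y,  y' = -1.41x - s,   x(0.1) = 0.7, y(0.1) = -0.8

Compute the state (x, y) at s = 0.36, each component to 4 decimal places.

Euler on (x,y): x_{n+1} = x_n + h·x', y_{n+1} = y_n + h·y'.
0.100000: (0.700000, -0.800000); f=(-0.674000, -1.087000) → (0.524760, -1.082620)
(x(0.36), y(0.36)) ≈ (0.5248, -1.0826)

0.5248, -1.0826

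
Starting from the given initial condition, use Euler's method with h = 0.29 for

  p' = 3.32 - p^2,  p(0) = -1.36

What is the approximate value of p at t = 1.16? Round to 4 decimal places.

1.5352

Euler: p_{n+1} = p_n + h·f(t_n, p_n).
t=0.000000, p=-1.360000: f=1.470400 → p ← -1.360000 + 0.29·1.470400 = -0.933584
t=0.290000, p=-0.933584: f=2.448421 → p ← -0.933584 + 0.29·2.448421 = -0.223542
t=0.580000, p=-0.223542: f=3.270029 → p ← -0.223542 + 0.29·3.270029 = 0.724766
t=0.870000, p=0.724766: f=2.794714 → p ← 0.724766 + 0.29·2.794714 = 1.535233
p(1.16) ≈ 1.5352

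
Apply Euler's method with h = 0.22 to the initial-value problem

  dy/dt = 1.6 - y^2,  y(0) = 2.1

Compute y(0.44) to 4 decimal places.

1.3507

Euler: y_{n+1} = y_n + h·f(t_n, y_n).
t=0.000000, y=2.100000: f=-2.810000 → y ← 2.100000 + 0.22·(-2.810000) = 1.481800
t=0.220000, y=1.481800: f=-0.595731 → y ← 1.481800 + 0.22·(-0.595731) = 1.350739
y(0.44) ≈ 1.3507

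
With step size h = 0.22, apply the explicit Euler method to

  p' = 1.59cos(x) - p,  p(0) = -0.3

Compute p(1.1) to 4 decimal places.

0.8358

Euler: p_{n+1} = p_n + h·f(x_n, p_n).
x=0.000000, p=-0.300000: f=1.890000 → p ← -0.300000 + 0.22·1.890000 = 0.115800
x=0.220000, p=0.115800: f=1.435877 → p ← 0.115800 + 0.22·1.435877 = 0.431693
x=0.440000, p=0.431693: f=1.006862 → p ← 0.431693 + 0.22·1.006862 = 0.653203
x=0.660000, p=0.653203: f=0.602885 → p ← 0.653203 + 0.22·0.602885 = 0.785837
x=0.880000, p=0.785837: f=0.227233 → p ← 0.785837 + 0.22·0.227233 = 0.835829
p(1.1) ≈ 0.8358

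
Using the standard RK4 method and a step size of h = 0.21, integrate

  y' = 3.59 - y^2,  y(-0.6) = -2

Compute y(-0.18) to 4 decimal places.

RK4: k1 = f(s_n, y_n); k2 = f(s_n + h/2, y_n + (h/2)·k1); k3 = f(s_n + h/2, y_n + (h/2)·k2); k4 = f(s_n + h, y_n + h·k3); y_{n+1} = y_n + (h/6)·(k1 + 2k2 + 2k3 + k4).
s=-0.600000, y=-2.000000:
  k1 = f(-0.600000, -2.000000) = -0.410000
  k2 = f(-0.495000, -2.043050) = -0.584053
  k3 = f(-0.495000, -2.061326) = -0.659063
  k4 = f(-0.390000, -2.138403) = -0.982769
  y ← -2.000000 + (0.21/6)·(k1 + 2k2 + 2k3 + k4) = -2.135765
s=-0.390000, y=-2.135765:
  k1 = f(-0.390000, -2.135765) = -0.971492
  k2 = f(-0.285000, -2.237772) = -1.417622
  k3 = f(-0.285000, -2.284615) = -1.629468
  k4 = f(-0.180000, -2.477953) = -2.550252
  y ← -2.135765 + (0.21/6)·(k1 + 2k2 + 2k3 + k4) = -2.472322
y(-0.18) ≈ -2.4723

-2.4723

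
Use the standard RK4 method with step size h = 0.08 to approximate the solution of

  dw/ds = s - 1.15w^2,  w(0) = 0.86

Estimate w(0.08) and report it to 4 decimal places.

RK4: k1 = f(s_n, w_n); k2 = f(s_n + h/2, w_n + (h/2)·k1); k3 = f(s_n + h/2, w_n + (h/2)·k2); k4 = f(s_n + h, w_n + h·k3); w_{n+1} = w_n + (h/6)·(k1 + 2k2 + 2k3 + k4).
s=0.000000, w=0.860000:
  k1 = f(0.000000, 0.860000) = -0.850540
  k2 = f(0.040000, 0.825978) = -0.744576
  k3 = f(0.040000, 0.830217) = -0.752649
  k4 = f(0.080000, 0.799788) = -0.655610
  w ← 0.860000 + (0.08/6)·(k1 + 2k2 + 2k3 + k4) = 0.799992
w(0.08) ≈ 0.8000

0.8000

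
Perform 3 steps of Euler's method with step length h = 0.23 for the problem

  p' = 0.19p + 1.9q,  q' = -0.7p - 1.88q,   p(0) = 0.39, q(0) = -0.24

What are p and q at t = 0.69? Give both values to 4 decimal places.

0.1678, -0.1285

Euler on (p,q): p_{n+1} = p_n + h·p', q_{n+1} = q_n + h·q'.
0.000000: (0.390000, -0.240000); f=(-0.381900, 0.178200) → (0.302163, -0.199014)
0.230000: (0.302163, -0.199014); f=(-0.320716, 0.162632) → (0.228398, -0.161609)
0.460000: (0.228398, -0.161609); f=(-0.263661, 0.143945) → (0.167756, -0.128501)
(p(0.69), q(0.69)) ≈ (0.1678, -0.1285)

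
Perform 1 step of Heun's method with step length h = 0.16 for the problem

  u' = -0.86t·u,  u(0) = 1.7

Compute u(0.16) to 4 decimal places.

1.6813

Heun: k1 = f(t_n, u_n); k2 = f(t_n + h, u_n + h·k1); u_{n+1} = u_n + (h/2)·(k1 + k2).
t=0.000000, u=1.700000:
  k1 = f(0.000000, 1.700000) = 0.000000
  k2 = f(0.160000, 1.700000) = -0.233920
  u ← 1.700000 + (0.16/2)·(0.000000 + (-0.233920)) = 1.681286
u(0.16) ≈ 1.6813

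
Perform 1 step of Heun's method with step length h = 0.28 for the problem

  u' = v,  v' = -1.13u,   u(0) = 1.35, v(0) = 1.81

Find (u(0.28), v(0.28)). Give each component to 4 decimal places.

1.7970, 1.3027

Heun on (u,v): k1 = f(t_n, state_n); k2 = f(t_n + h, state_n + h·k1); state_{n+1} = state_n + (h/2)·(k1 + k2).
0.000000: (1.350000, 1.810000)
  k1 = (1.810000, -1.525500)
  predictor → (1.856800, 1.382860)
  k2 = (1.382860, -2.098184)
  → (1.797000, 1.302684)
(u(0.28), v(0.28)) ≈ (1.7970, 1.3027)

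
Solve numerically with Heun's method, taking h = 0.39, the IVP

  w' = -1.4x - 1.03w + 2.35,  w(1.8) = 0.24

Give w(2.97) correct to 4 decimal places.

-0.7220

Heun: k1 = f(x_n, w_n); k2 = f(x_n + h, w_n + h·k1); w_{n+1} = w_n + (h/2)·(k1 + k2).
x=1.800000, w=0.240000:
  k1 = f(1.800000, 0.240000) = -0.417200
  k2 = f(2.190000, 0.077292) = -0.795611
  w ← 0.240000 + (0.39/2)·(-0.417200 + (-0.795611)) = 0.003502
x=2.190000, w=0.003502:
  k1 = f(2.190000, 0.003502) = -0.719607
  k2 = f(2.580000, -0.277145) = -0.976541
  w ← 0.003502 + (0.39/2)·(-0.719607 + (-0.976541)) = -0.327247
x=2.580000, w=-0.327247:
  k1 = f(2.580000, -0.327247) = -0.924936
  k2 = f(2.970000, -0.687972) = -1.099389
  w ← -0.327247 + (0.39/2)·(-0.924936 + (-1.099389)) = -0.721990
w(2.97) ≈ -0.7220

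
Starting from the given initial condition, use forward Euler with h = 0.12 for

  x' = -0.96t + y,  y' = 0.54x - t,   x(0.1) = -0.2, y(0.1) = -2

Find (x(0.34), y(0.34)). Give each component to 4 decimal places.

Euler on (x,y): x_{n+1} = x_n + h·x', y_{n+1} = y_n + h·y'.
0.100000: (-0.200000, -2.000000); f=(-2.096000, -0.208000) → (-0.451520, -2.024960)
0.220000: (-0.451520, -2.024960); f=(-2.236160, -0.463821) → (-0.719859, -2.080618)
(x(0.34), y(0.34)) ≈ (-0.7199, -2.0806)

-0.7199, -2.0806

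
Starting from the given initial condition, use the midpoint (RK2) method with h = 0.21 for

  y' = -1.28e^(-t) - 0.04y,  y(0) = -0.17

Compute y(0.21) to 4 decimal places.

-0.4095

Midpoint: k1 = f(t_n, y_n); k2 = f(t_n + h/2, y_n + (h/2)·k1); y_{n+1} = y_n + h·k2.
t=0.000000, y=-0.170000:
  k1 = f(0.000000, -0.170000) = -1.273200
  k2 = f(0.105000, -0.303686) = -1.140268
  y ← -0.170000 + 0.21·(-1.140268) = -0.409456
y(0.21) ≈ -0.4095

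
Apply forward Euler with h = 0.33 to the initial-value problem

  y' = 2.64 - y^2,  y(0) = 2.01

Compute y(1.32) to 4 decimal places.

1.6248

Euler: y_{n+1} = y_n + h·f(t_n, y_n).
t=0.000000, y=2.010000: f=-1.400100 → y ← 2.010000 + 0.33·(-1.400100) = 1.547967
t=0.330000, y=1.547967: f=0.243798 → y ← 1.547967 + 0.33·0.243798 = 1.628420
t=0.660000, y=1.628420: f=-0.011753 → y ← 1.628420 + 0.33·(-0.011753) = 1.624542
t=0.990000, y=1.624542: f=0.000864 → y ← 1.624542 + 0.33·0.000864 = 1.624827
y(1.32) ≈ 1.6248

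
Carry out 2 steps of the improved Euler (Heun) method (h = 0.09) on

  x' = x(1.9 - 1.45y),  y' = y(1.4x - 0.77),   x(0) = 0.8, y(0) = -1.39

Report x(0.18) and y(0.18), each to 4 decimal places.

1.6299, -1.6120

Heun on (x,y): k1 = f(s_n, state_n); k2 = f(s_n + h, state_n + h·k1); state_{n+1} = state_n + (h/2)·(k1 + k2).
0.000000: (0.800000, -1.390000)
  k1 = (3.132400, -0.486500)
  predictor → (1.081916, -1.433785)
  k2 = (4.304931, -1.067714)
  → (1.134680, -1.459940)
0.090000: (1.134680, -1.459940)
  k1 = (4.557910, -1.195036)
  predictor → (1.544892, -1.567493)
  k2 = (6.446624, -2.183280)
  → (1.629884, -1.611964)
(x(0.18), y(0.18)) ≈ (1.6299, -1.6120)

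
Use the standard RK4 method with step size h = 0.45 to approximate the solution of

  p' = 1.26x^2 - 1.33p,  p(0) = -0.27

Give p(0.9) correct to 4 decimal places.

0.1517

RK4: k1 = f(x_n, p_n); k2 = f(x_n + h/2, p_n + (h/2)·k1); k3 = f(x_n + h/2, p_n + (h/2)·k2); k4 = f(x_n + h, p_n + h·k3); p_{n+1} = p_n + (h/6)·(k1 + 2k2 + 2k3 + k4).
x=0.000000, p=-0.270000:
  k1 = f(0.000000, -0.270000) = 0.359100
  k2 = f(0.225000, -0.189202) = 0.315427
  k3 = f(0.225000, -0.199029) = 0.328496
  k4 = f(0.450000, -0.122177) = 0.417645
  p ← -0.270000 + (0.45/6)·(k1 + 2k2 + 2k3 + k4) = -0.115156
x=0.450000, p=-0.115156:
  k1 = f(0.450000, -0.115156) = 0.408307
  k2 = f(0.675000, -0.023287) = 0.605059
  k3 = f(0.675000, 0.020983) = 0.546181
  k4 = f(0.900000, 0.130626) = 0.846868
  p ← -0.115156 + (0.45/6)·(k1 + 2k2 + 2k3 + k4) = 0.151668
p(0.9) ≈ 0.1517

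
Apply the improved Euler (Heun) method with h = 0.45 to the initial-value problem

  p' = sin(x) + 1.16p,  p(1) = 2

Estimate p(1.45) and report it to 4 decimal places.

3.8280

Heun: k1 = f(x_n, p_n); k2 = f(x_n + h, p_n + h·k1); p_{n+1} = p_n + (h/2)·(k1 + k2).
x=1.000000, p=2.000000:
  k1 = f(1.000000, 2.000000) = 3.161471
  k2 = f(1.450000, 3.422662) = 4.963001
  p ← 2.000000 + (0.45/2)·(3.161471 + 4.963001) = 3.828006
p(1.45) ≈ 3.8280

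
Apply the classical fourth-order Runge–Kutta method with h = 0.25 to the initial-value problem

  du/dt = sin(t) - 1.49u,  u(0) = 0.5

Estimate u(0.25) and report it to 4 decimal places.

0.3721

RK4: k1 = f(t_n, u_n); k2 = f(t_n + h/2, u_n + (h/2)·k1); k3 = f(t_n + h/2, u_n + (h/2)·k2); k4 = f(t_n + h, u_n + h·k3); u_{n+1} = u_n + (h/6)·(k1 + 2k2 + 2k3 + k4).
t=0.000000, u=0.500000:
  k1 = f(0.000000, 0.500000) = -0.745000
  k2 = f(0.125000, 0.406875) = -0.481569
  k3 = f(0.125000, 0.439804) = -0.530633
  k4 = f(0.250000, 0.367342) = -0.299935
  u ← 0.500000 + (0.25/6)·(k1 + 2k2 + 2k3 + k4) = 0.372111
u(0.25) ≈ 0.3721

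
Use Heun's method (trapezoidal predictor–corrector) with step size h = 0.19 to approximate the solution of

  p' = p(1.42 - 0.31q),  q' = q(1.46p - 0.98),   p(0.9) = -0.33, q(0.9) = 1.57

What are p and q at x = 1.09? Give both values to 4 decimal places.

-0.3987, 1.1853

Heun on (p,q): k1 = f(x_n, state_n); k2 = f(x_n + h, state_n + h·k1); state_{n+1} = state_n + (h/2)·(k1 + k2).
0.900000: (-0.330000, 1.570000)
  k1 = (-0.307989, -2.295026)
  predictor → (-0.388518, 1.133945)
  k2 = (-0.415122, -1.754481)
  → (-0.398696, 1.185297)
(p(1.09), q(1.09)) ≈ (-0.3987, 1.1853)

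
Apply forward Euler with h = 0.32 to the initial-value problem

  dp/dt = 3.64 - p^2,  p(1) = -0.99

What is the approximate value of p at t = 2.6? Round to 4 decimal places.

Euler: p_{n+1} = p_n + h·f(t_n, p_n).
t=1.000000, p=-0.990000: f=2.659900 → p ← -0.990000 + 0.32·2.659900 = -0.138832
t=1.320000, p=-0.138832: f=3.620726 → p ← -0.138832 + 0.32·3.620726 = 1.019800
t=1.640000, p=1.019800: f=2.600008 → p ← 1.019800 + 0.32·2.600008 = 1.851803
t=1.960000, p=1.851803: f=0.210827 → p ← 1.851803 + 0.32·0.210827 = 1.919267
t=2.280000, p=1.919267: f=-0.043587 → p ← 1.919267 + 0.32·(-0.043587) = 1.905319
p(2.6) ≈ 1.9053

1.9053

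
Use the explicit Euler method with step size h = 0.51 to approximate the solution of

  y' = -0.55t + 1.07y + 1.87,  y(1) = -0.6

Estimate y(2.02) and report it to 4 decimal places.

Euler: y_{n+1} = y_n + h·f(t_n, y_n).
t=1.000000, y=-0.600000: f=0.678000 → y ← -0.600000 + 0.51·0.678000 = -0.254220
t=1.510000, y=-0.254220: f=0.767485 → y ← -0.254220 + 0.51·0.767485 = 0.137197
y(2.02) ≈ 0.1372

0.1372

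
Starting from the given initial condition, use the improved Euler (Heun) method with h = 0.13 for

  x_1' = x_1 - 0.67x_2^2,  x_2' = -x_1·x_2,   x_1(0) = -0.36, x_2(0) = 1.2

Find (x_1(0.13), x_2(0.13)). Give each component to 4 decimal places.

-0.5494, 1.2715

Heun on (x_1,x_2): k1 = f(s_n, state_n); k2 = f(s_n + h, state_n + h·k1); state_{n+1} = state_n + (h/2)·(k1 + k2).
0.000000: (-0.360000, 1.200000)
  k1 = (-1.324800, 0.432000)
  predictor → (-0.532224, 1.256160)
  k2 = (-1.589442, 0.668558)
  → (-0.549426, 1.271536)
(x_1(0.13), x_2(0.13)) ≈ (-0.5494, 1.2715)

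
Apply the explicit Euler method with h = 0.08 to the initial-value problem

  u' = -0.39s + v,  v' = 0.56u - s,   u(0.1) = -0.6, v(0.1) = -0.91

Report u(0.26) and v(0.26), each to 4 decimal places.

Euler on (u,v): u_{n+1} = u_n + h·u', v_{n+1} = v_n + h·v'.
0.100000: (-0.600000, -0.910000); f=(-0.949000, -0.436000) → (-0.675920, -0.944880)
0.180000: (-0.675920, -0.944880); f=(-1.015080, -0.558515) → (-0.757126, -0.989561)
(u(0.26), v(0.26)) ≈ (-0.7571, -0.9896)

-0.7571, -0.9896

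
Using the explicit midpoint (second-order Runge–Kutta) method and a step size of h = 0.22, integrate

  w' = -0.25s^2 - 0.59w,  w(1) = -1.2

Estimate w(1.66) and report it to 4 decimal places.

Midpoint: k1 = f(s_n, w_n); k2 = f(s_n + h/2, w_n + (h/2)·k1); w_{n+1} = w_n + h·k2.
s=1.000000, w=-1.200000:
  k1 = f(1.000000, -1.200000) = 0.458000
  k2 = f(1.110000, -1.149620) = 0.370251
  w ← -1.200000 + 0.22·0.370251 = -1.118545
s=1.220000, w=-1.118545:
  k1 = f(1.220000, -1.118545) = 0.287841
  k2 = f(1.330000, -1.086882) = 0.199036
  w ← -1.118545 + 0.22·0.199036 = -1.074757
s=1.440000, w=-1.074757:
  k1 = f(1.440000, -1.074757) = 0.115707
  k2 = f(1.550000, -1.062029) = 0.025972
  w ← -1.074757 + 0.22·0.025972 = -1.069043
w(1.66) ≈ -1.0690

-1.0690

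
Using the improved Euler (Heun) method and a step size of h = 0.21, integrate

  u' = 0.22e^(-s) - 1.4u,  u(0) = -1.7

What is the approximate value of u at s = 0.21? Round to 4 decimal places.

-1.2386

Heun: k1 = f(s_n, u_n); k2 = f(s_n + h, u_n + h·k1); u_{n+1} = u_n + (h/2)·(k1 + k2).
s=0.000000, u=-1.700000:
  k1 = f(0.000000, -1.700000) = 2.600000
  k2 = f(0.210000, -1.154000) = 1.793929
  u ← -1.700000 + (0.21/2)·(2.600000 + 1.793929) = -1.238638
u(0.21) ≈ -1.2386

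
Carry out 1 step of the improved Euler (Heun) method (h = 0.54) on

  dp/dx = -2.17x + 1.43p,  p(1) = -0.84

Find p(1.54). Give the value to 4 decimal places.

-3.6797

Heun: k1 = f(x_n, p_n); k2 = f(x_n + h, p_n + h·k1); p_{n+1} = p_n + (h/2)·(k1 + k2).
x=1.000000, p=-0.840000:
  k1 = f(1.000000, -0.840000) = -3.371200
  k2 = f(1.540000, -2.660448) = -7.146241
  p ← -0.840000 + (0.54/2)·(-3.371200 + (-7.146241)) = -3.679709
p(1.54) ≈ -3.6797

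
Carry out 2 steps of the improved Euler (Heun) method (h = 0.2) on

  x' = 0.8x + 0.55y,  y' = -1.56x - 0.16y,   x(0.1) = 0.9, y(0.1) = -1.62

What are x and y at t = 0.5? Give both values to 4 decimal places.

0.7675, -2.0328

Heun on (x,y): k1 = f(t_n, state_n); k2 = f(t_n + h, state_n + h·k1); state_{n+1} = state_n + (h/2)·(k1 + k2).
0.100000: (0.900000, -1.620000)
  k1 = (-0.171000, -1.144800)
  predictor → (0.865800, -1.848960)
  k2 = (-0.324288, -1.054814)
  → (0.850471, -1.839961)
0.300000: (0.850471, -1.839961)
  k1 = (-0.331602, -1.032341)
  predictor → (0.784151, -2.046430)
  k2 = (-0.498216, -0.895847)
  → (0.767489, -2.032780)
(x(0.5), y(0.5)) ≈ (0.7675, -2.0328)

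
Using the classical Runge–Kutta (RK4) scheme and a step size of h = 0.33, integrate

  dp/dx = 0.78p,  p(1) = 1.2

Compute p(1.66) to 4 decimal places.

RK4: k1 = f(x_n, p_n); k2 = f(x_n + h/2, p_n + (h/2)·k1); k3 = f(x_n + h/2, p_n + (h/2)·k2); k4 = f(x_n + h, p_n + h·k3); p_{n+1} = p_n + (h/6)·(k1 + 2k2 + 2k3 + k4).
x=1.000000, p=1.200000:
  k1 = f(1.000000, 1.200000) = 0.936000
  k2 = f(1.165000, 1.354440) = 1.056463
  k3 = f(1.165000, 1.374316) = 1.071967
  k4 = f(1.330000, 1.553749) = 1.211924
  p ← 1.200000 + (0.33/6)·(k1 + 2k2 + 2k3 + k4) = 1.552263
x=1.330000, p=1.552263:
  k1 = f(1.330000, 1.552263) = 1.210765
  k2 = f(1.495000, 1.752039) = 1.366591
  k3 = f(1.495000, 1.777751) = 1.386645
  k4 = f(1.660000, 2.009856) = 1.567688
  p ← 1.552263 + (0.33/6)·(k1 + 2k2 + 2k3 + k4) = 2.007934
p(1.66) ≈ 2.0079

2.0079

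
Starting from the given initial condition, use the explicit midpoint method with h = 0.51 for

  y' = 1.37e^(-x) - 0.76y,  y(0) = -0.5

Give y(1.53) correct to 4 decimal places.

0.3435

Midpoint: k1 = f(x_n, y_n); k2 = f(x_n + h/2, y_n + (h/2)·k1); y_{n+1} = y_n + h·k2.
x=0.000000, y=-0.500000:
  k1 = f(0.000000, -0.500000) = 1.750000
  k2 = f(0.255000, -0.053750) = 1.102486
  y ← -0.500000 + 0.51·1.102486 = 0.062268
x=0.510000, y=0.062268:
  k1 = f(0.510000, 0.062268) = 0.775356
  k2 = f(0.765000, 0.259983) = 0.439920
  y ← 0.062268 + 0.51·0.439920 = 0.286627
x=1.020000, y=0.286627:
  k1 = f(1.020000, 0.286627) = 0.276179
  k2 = f(1.275000, 0.357052) = 0.111461
  y ← 0.286627 + 0.51·0.111461 = 0.343472
y(1.53) ≈ 0.3435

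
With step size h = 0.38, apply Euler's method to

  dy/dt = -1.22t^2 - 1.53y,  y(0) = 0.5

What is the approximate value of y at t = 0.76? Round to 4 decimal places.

Euler: y_{n+1} = y_n + h·f(t_n, y_n).
t=0.000000, y=0.500000: f=-0.765000 → y ← 0.500000 + 0.38·(-0.765000) = 0.209300
t=0.380000, y=0.209300: f=-0.496397 → y ← 0.209300 + 0.38·(-0.496397) = 0.020669
y(0.76) ≈ 0.0207

0.0207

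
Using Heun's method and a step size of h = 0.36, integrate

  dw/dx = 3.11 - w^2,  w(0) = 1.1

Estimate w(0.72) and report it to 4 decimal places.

Heun: k1 = f(x_n, w_n); k2 = f(x_n + h, w_n + h·k1); w_{n+1} = w_n + (h/2)·(k1 + k2).
x=0.000000, w=1.100000:
  k1 = f(0.000000, 1.100000) = 1.900000
  k2 = f(0.360000, 1.784000) = -0.072656
  w ← 1.100000 + (0.36/2)·(1.900000 + (-0.072656)) = 1.428922
x=0.360000, w=1.428922:
  k1 = f(0.360000, 1.428922) = 1.068182
  k2 = f(0.720000, 1.813467) = -0.178664
  w ← 1.428922 + (0.36/2)·(1.068182 + (-0.178664)) = 1.589035
w(0.72) ≈ 1.5890

1.5890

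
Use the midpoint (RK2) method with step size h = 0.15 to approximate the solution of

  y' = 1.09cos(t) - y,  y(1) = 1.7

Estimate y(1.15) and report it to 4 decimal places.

1.5353

Midpoint: k1 = f(t_n, y_n); k2 = f(t_n + h/2, y_n + (h/2)·k1); y_{n+1} = y_n + h·k2.
t=1.000000, y=1.700000:
  k1 = f(1.000000, 1.700000) = -1.111070
  k2 = f(1.075000, 1.616670) = -1.098122
  y ← 1.700000 + 0.15·(-1.098122) = 1.535282
y(1.15) ≈ 1.5353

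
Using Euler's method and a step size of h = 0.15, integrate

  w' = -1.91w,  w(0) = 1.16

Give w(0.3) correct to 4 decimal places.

0.5905

Euler: w_{n+1} = w_n + h·f(s_n, w_n).
s=0.000000, w=1.160000: f=-2.215600 → w ← 1.160000 + 0.15·(-2.215600) = 0.827660
s=0.150000, w=0.827660: f=-1.580831 → w ← 0.827660 + 0.15·(-1.580831) = 0.590535
w(0.3) ≈ 0.5905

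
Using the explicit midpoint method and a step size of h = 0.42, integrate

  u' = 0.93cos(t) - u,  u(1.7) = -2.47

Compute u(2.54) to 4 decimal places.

Midpoint: k1 = f(t_n, u_n); k2 = f(t_n + h/2, u_n + (h/2)·k1); u_{n+1} = u_n + h·k2.
t=1.700000, u=-2.470000:
  k1 = f(1.700000, -2.470000) = 2.350175
  k2 = f(1.910000, -1.976463) = 1.667019
  u ← -2.470000 + 0.42·1.667019 = -1.769852
t=2.120000, u=-1.769852:
  k1 = f(2.120000, -1.769852) = 1.284385
  k2 = f(2.330000, -1.500131) = 0.859971
  u ← -1.769852 + 0.42·0.859971 = -1.408664
u(2.54) ≈ -1.4087

-1.4087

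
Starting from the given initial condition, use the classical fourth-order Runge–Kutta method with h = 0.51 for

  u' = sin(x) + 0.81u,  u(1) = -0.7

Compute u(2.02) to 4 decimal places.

-0.0923

RK4: k1 = f(x_n, u_n); k2 = f(x_n + h/2, u_n + (h/2)·k1); k3 = f(x_n + h/2, u_n + (h/2)·k2); k4 = f(x_n + h, u_n + h·k3); u_{n+1} = u_n + (h/6)·(k1 + 2k2 + 2k3 + k4).
x=1.000000, u=-0.700000:
  k1 = f(1.000000, -0.700000) = 0.274471
  k2 = f(1.255000, -0.630010) = 0.440241
  k3 = f(1.255000, -0.587738) = 0.474481
  k4 = f(1.510000, -0.458015) = 0.627161
  u ← -0.700000 + (0.51/6)·(k1 + 2k2 + 2k3 + k4) = -0.467858
x=1.510000, u=-0.467858:
  k1 = f(1.510000, -0.467858) = 0.619187
  k2 = f(1.765000, -0.309966) = 0.730129
  k3 = f(1.765000, -0.281675) = 0.753045
  k4 = f(2.020000, -0.083806) = 0.832911
  u ← -0.467858 + (0.51/6)·(k1 + 2k2 + 2k3 + k4) = -0.092291
u(2.02) ≈ -0.0923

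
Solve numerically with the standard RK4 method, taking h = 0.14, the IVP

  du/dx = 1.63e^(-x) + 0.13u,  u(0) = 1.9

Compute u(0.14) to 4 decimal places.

2.1498

RK4: k1 = f(x_n, u_n); k2 = f(x_n + h/2, u_n + (h/2)·k1); k3 = f(x_n + h/2, u_n + (h/2)·k2); k4 = f(x_n + h, u_n + h·k3); u_{n+1} = u_n + (h/6)·(k1 + 2k2 + 2k3 + k4).
x=0.000000, u=1.900000:
  k1 = f(0.000000, 1.900000) = 1.877000
  k2 = f(0.070000, 2.031390) = 1.783883
  k3 = f(0.070000, 2.024872) = 1.783035
  k4 = f(0.140000, 2.149625) = 1.696505
  u ← 1.900000 + (0.14/6)·(k1 + 2k2 + 2k3 + k4) = 2.149838
u(0.14) ≈ 2.1498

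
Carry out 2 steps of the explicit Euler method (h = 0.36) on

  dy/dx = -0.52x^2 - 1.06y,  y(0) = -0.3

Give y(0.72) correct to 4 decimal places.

Euler: y_{n+1} = y_n + h·f(x_n, y_n).
x=0.000000, y=-0.300000: f=0.318000 → y ← -0.300000 + 0.36·0.318000 = -0.185520
x=0.360000, y=-0.185520: f=0.129259 → y ← -0.185520 + 0.36·0.129259 = -0.138987
y(0.72) ≈ -0.1390

-0.1390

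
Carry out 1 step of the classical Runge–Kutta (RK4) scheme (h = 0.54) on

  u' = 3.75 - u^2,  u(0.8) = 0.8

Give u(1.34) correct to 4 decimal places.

1.6403

RK4: k1 = f(x_n, u_n); k2 = f(x_n + h/2, u_n + (h/2)·k1); k3 = f(x_n + h/2, u_n + (h/2)·k2); k4 = f(x_n + h, u_n + h·k3); u_{n+1} = u_n + (h/6)·(k1 + 2k2 + 2k3 + k4).
x=0.800000, u=0.800000:
  k1 = f(0.800000, 0.800000) = 3.110000
  k2 = f(1.070000, 1.639700) = 1.061384
  k3 = f(1.070000, 1.086574) = 2.569358
  k4 = f(1.340000, 2.187453) = -1.034951
  u ← 0.800000 + (0.54/6)·(k1 + 2k2 + 2k3 + k4) = 1.640288
u(1.34) ≈ 1.6403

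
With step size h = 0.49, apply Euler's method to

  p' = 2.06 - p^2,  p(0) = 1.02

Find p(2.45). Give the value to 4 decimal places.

1.4377

Euler: p_{n+1} = p_n + h·f(x_n, p_n).
x=0.000000, p=1.020000: f=1.019600 → p ← 1.020000 + 0.49·1.019600 = 1.519604
x=0.490000, p=1.519604: f=-0.249196 → p ← 1.519604 + 0.49·(-0.249196) = 1.397498
x=0.980000, p=1.397498: f=0.107000 → p ← 1.397498 + 0.49·0.107000 = 1.449928
x=1.470000, p=1.449928: f=-0.042290 → p ← 1.449928 + 0.49·(-0.042290) = 1.429205
x=1.960000, p=1.429205: f=0.017372 → p ← 1.429205 + 0.49·0.017372 = 1.437718
p(2.45) ≈ 1.4377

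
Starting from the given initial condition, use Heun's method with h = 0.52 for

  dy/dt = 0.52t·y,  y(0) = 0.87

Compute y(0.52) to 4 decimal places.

0.9312

Heun: k1 = f(t_n, y_n); k2 = f(t_n + h, y_n + h·k1); y_{n+1} = y_n + (h/2)·(k1 + k2).
t=0.000000, y=0.870000:
  k1 = f(0.000000, 0.870000) = 0.000000
  k2 = f(0.520000, 0.870000) = 0.235248
  y ← 0.870000 + (0.52/2)·(0.000000 + 0.235248) = 0.931164
y(0.52) ≈ 0.9312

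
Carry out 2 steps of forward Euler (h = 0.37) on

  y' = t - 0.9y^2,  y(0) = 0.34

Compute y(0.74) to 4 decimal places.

Euler: y_{n+1} = y_n + h·f(t_n, y_n).
t=0.000000, y=0.340000: f=-0.104040 → y ← 0.340000 + 0.37·(-0.104040) = 0.301505
t=0.370000, y=0.301505: f=0.288185 → y ← 0.301505 + 0.37·0.288185 = 0.408134
y(0.74) ≈ 0.4081

0.4081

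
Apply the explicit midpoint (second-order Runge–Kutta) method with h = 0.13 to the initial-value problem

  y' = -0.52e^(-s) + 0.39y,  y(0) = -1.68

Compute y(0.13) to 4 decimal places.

-1.8324

Midpoint: k1 = f(s_n, y_n); k2 = f(s_n + h/2, y_n + (h/2)·k1); y_{n+1} = y_n + h·k2.
s=0.000000, y=-1.680000:
  k1 = f(0.000000, -1.680000) = -1.175200
  k2 = f(0.065000, -1.756388) = -1.172266
  y ← -1.680000 + 0.13·(-1.172266) = -1.832395
y(0.13) ≈ -1.8324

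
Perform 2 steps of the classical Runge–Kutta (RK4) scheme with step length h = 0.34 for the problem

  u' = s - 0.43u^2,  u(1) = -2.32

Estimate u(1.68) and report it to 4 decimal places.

RK4: k1 = f(s_n, u_n); k2 = f(s_n + h/2, u_n + (h/2)·k1); k3 = f(s_n + h/2, u_n + (h/2)·k2); k4 = f(s_n + h, u_n + h·k3); u_{n+1} = u_n + (h/6)·(k1 + 2k2 + 2k3 + k4).
s=1.000000, u=-2.320000:
  k1 = f(1.000000, -2.320000) = -1.314432
  k2 = f(1.170000, -2.543453) = -1.611737
  k3 = f(1.170000, -2.593995) = -1.723389
  k4 = f(1.340000, -2.905952) = -2.291160
  u ← -2.320000 + (0.34/6)·(k1 + 2k2 + 2k3 + k4) = -2.902298
s=1.340000, u=-2.902298:
  k1 = f(1.340000, -2.902298) = -2.282033
  k2 = f(1.510000, -3.290243) = -3.145052
  k3 = f(1.510000, -3.436957) = -3.569448
  k4 = f(1.680000, -4.115910) = -5.604508
  u ← -2.902298 + (0.34/6)·(k1 + 2k2 + 2k3 + k4) = -4.110178
u(1.68) ≈ -4.1102

-4.1102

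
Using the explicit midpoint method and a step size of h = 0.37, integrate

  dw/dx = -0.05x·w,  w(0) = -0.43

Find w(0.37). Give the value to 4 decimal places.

-0.4285

Midpoint: k1 = f(x_n, w_n); k2 = f(x_n + h/2, w_n + (h/2)·k1); w_{n+1} = w_n + h·k2.
x=0.000000, w=-0.430000:
  k1 = f(0.000000, -0.430000) = 0.000000
  k2 = f(0.185000, -0.430000) = 0.003978
  w ← -0.430000 + 0.37·0.003978 = -0.428528
w(0.37) ≈ -0.4285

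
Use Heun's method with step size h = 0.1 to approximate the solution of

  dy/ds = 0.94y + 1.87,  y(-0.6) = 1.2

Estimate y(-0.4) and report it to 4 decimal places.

1.8587

Heun: k1 = f(s_n, y_n); k2 = f(s_n + h, y_n + h·k1); y_{n+1} = y_n + (h/2)·(k1 + k2).
s=-0.600000, y=1.200000:
  k1 = f(-0.600000, 1.200000) = 2.998000
  k2 = f(-0.500000, 1.499800) = 3.279812
  y ← 1.200000 + (0.1/2)·(2.998000 + 3.279812) = 1.513891
s=-0.500000, y=1.513891:
  k1 = f(-0.500000, 1.513891) = 3.293057
  k2 = f(-0.400000, 1.843196) = 3.602605
  y ← 1.513891 + (0.1/2)·(3.293057 + 3.602605) = 1.858674
y(-0.4) ≈ 1.8587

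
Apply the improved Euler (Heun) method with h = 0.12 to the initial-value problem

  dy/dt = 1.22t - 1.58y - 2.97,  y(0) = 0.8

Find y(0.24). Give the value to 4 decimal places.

Heun: k1 = f(t_n, y_n); k2 = f(t_n + h, y_n + h·k1); y_{n+1} = y_n + (h/2)·(k1 + k2).
t=0.000000, y=0.800000:
  k1 = f(0.000000, 0.800000) = -4.234000
  k2 = f(0.120000, 0.291920) = -3.284834
  y ← 0.800000 + (0.12/2)·(-4.234000 + (-3.284834)) = 0.348870
t=0.120000, y=0.348870:
  k1 = f(0.120000, 0.348870) = -3.374815
  k2 = f(0.240000, -0.056108) = -2.588550
  y ← 0.348870 + (0.12/2)·(-3.374815 + (-2.588550)) = -0.008932
y(0.24) ≈ -0.0089

-0.0089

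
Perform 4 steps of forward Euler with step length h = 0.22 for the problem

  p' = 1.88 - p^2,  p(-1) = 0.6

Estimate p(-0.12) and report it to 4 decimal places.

1.3312

Euler: p_{n+1} = p_n + h·f(x_n, p_n).
x=-1.000000, p=0.600000: f=1.520000 → p ← 0.600000 + 0.22·1.520000 = 0.934400
x=-0.780000, p=0.934400: f=1.006897 → p ← 0.934400 + 0.22·1.006897 = 1.155917
x=-0.560000, p=1.155917: f=0.543855 → p ← 1.155917 + 0.22·0.543855 = 1.275565
x=-0.340000, p=1.275565: f=0.252933 → p ← 1.275565 + 0.22·0.252933 = 1.331211
p(-0.12) ≈ 1.3312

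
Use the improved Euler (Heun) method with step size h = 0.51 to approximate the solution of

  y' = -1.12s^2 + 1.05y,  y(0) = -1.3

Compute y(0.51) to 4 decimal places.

Heun: k1 = f(s_n, y_n); k2 = f(s_n + h, y_n + h·k1); y_{n+1} = y_n + (h/2)·(k1 + k2).
s=0.000000, y=-1.300000:
  k1 = f(0.000000, -1.300000) = -1.365000
  k2 = f(0.510000, -1.996150) = -2.387270
  y ← -1.300000 + (0.51/2)·(-1.365000 + (-2.387270)) = -2.256829
y(0.51) ≈ -2.2568

-2.2568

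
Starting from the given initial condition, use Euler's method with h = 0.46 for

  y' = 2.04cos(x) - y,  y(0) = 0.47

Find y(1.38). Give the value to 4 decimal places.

1.3702

Euler: y_{n+1} = y_n + h·f(x_n, y_n).
x=0.000000, y=0.470000: f=1.570000 → y ← 0.470000 + 0.46·1.570000 = 1.192200
x=0.460000, y=1.192200: f=0.635747 → y ← 1.192200 + 0.46·0.635747 = 1.484644
x=0.920000, y=1.484644: f=-0.248771 → y ← 1.484644 + 0.46·(-0.248771) = 1.370209
y(1.38) ≈ 1.3702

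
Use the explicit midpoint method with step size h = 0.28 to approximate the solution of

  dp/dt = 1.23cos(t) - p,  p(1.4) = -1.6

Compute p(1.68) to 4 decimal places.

Midpoint: k1 = f(t_n, p_n); k2 = f(t_n + h/2, p_n + (h/2)·k1); p_{n+1} = p_n + h·k2.
t=1.400000, p=-1.600000:
  k1 = f(1.400000, -1.600000) = 1.809060
  k2 = f(1.540000, -1.346732) = 1.384605
  p ← -1.600000 + 0.28·1.384605 = -1.212311
p(1.68) ≈ -1.2123

-1.2123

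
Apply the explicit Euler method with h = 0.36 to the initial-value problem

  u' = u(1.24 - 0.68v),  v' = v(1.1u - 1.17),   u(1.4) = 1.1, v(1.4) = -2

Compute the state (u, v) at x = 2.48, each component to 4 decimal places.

Euler on (u,v): u_{n+1} = u_n + h·u', v_{n+1} = v_n + h·v'.
1.400000: (1.100000, -2.000000); f=(2.860000, -0.080000) → (2.129600, -2.028800)
1.760000: (2.129600, -2.028800); f=(5.578666, -2.378890) → (4.137920, -2.885200)
2.120000: (4.137920, -2.885200); f=(13.249355, -9.756916) → (8.907688, -6.397690)
(u(2.48), v(2.48)) ≈ (8.9077, -6.3977)

8.9077, -6.3977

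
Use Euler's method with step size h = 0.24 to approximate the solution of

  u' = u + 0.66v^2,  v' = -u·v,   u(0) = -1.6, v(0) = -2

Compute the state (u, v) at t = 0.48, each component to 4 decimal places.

-0.4609, -3.6651

Euler on (u,v): u_{n+1} = u_n + h·u', v_{n+1} = v_n + h·v'.
0.000000: (-1.600000, -2.000000); f=(1.040000, -3.200000) → (-1.350400, -2.768000)
0.240000: (-1.350400, -2.768000); f=(3.706404, -3.737907) → (-0.460863, -3.665098)
(u(0.48), v(0.48)) ≈ (-0.4609, -3.6651)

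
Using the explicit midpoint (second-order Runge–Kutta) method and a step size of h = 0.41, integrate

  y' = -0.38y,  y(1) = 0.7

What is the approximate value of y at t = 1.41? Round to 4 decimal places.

Midpoint: k1 = f(t_n, y_n); k2 = f(t_n + h/2, y_n + (h/2)·k1); y_{n+1} = y_n + h·k2.
t=1.000000, y=0.700000:
  k1 = f(1.000000, 0.700000) = -0.266000
  k2 = f(1.205000, 0.645470) = -0.245279
  y ← 0.700000 + 0.41·(-0.245279) = 0.599436
y(1.41) ≈ 0.5994

0.5994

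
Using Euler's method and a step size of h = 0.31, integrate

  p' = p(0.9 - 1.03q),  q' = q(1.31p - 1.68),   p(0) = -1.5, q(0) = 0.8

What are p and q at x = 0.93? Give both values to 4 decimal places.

-2.5671, -0.0051

Euler on (p,q): p_{n+1} = p_n + h·p', q_{n+1} = q_n + h·q'.
0.000000: (-1.500000, 0.800000); f=(-0.114000, -2.916000) → (-1.535340, -0.103960)
0.310000: (-1.535340, -0.103960); f=(-1.546208, 0.383747) → (-2.014665, 0.015002)
0.620000: (-2.014665, 0.015002); f=(-1.782068, -0.064795) → (-2.567106, -0.005085)
(p(0.93), q(0.93)) ≈ (-2.5671, -0.0051)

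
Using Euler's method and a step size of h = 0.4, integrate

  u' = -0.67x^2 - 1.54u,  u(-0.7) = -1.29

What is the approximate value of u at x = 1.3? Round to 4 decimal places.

Euler: u_{n+1} = u_n + h·f(x_n, u_n).
x=-0.700000, u=-1.290000: f=1.658300 → u ← -1.290000 + 0.4·1.658300 = -0.626680
x=-0.300000, u=-0.626680: f=0.904787 → u ← -0.626680 + 0.4·0.904787 = -0.264765
x=0.100000, u=-0.264765: f=0.401038 → u ← -0.264765 + 0.4·0.401038 = -0.104350
x=0.500000, u=-0.104350: f=-0.006801 → u ← -0.104350 + 0.4·(-0.006801) = -0.107070
x=0.900000, u=-0.107070: f=-0.377812 → u ← -0.107070 + 0.4·(-0.377812) = -0.258195
u(1.3) ≈ -0.2582

-0.2582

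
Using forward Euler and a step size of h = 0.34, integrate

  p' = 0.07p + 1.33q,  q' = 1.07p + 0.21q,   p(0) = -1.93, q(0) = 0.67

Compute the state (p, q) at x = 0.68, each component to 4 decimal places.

Euler on (p,q): p_{n+1} = p_n + h·p', q_{n+1} = q_n + h·q'.
0.000000: (-1.930000, 0.670000); f=(0.756000, -1.924400) → (-1.672960, 0.015704)
0.340000: (-1.672960, 0.015704); f=(-0.096221, -1.786769) → (-1.705675, -0.591798)
(p(0.68), q(0.68)) ≈ (-1.7057, -0.5918)

-1.7057, -0.5918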